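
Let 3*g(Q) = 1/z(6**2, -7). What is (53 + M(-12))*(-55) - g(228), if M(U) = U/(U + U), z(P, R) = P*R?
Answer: -2224529/756 ≈ -2942.5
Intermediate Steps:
M(U) = 1/2 (M(U) = U/((2*U)) = U*(1/(2*U)) = 1/2)
g(Q) = -1/756 (g(Q) = 1/(3*((6**2*(-7)))) = 1/(3*((36*(-7)))) = (1/3)/(-252) = (1/3)*(-1/252) = -1/756)
(53 + M(-12))*(-55) - g(228) = (53 + 1/2)*(-55) - 1*(-1/756) = (107/2)*(-55) + 1/756 = -5885/2 + 1/756 = -2224529/756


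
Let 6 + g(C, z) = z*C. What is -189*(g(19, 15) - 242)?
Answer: -6993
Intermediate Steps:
g(C, z) = -6 + C*z (g(C, z) = -6 + z*C = -6 + C*z)
-189*(g(19, 15) - 242) = -189*((-6 + 19*15) - 242) = -189*((-6 + 285) - 242) = -189*(279 - 242) = -189*37 = -6993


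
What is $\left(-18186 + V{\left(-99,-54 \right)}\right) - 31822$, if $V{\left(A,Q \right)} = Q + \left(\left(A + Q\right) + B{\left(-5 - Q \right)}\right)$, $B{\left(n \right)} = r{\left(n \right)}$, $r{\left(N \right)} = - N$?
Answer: $-50264$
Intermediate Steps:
$B{\left(n \right)} = - n$
$V{\left(A,Q \right)} = 5 + A + 3 Q$ ($V{\left(A,Q \right)} = Q - \left(-5 - A - 2 Q\right) = Q + \left(\left(A + Q\right) + \left(5 + Q\right)\right) = Q + \left(5 + A + 2 Q\right) = 5 + A + 3 Q$)
$\left(-18186 + V{\left(-99,-54 \right)}\right) - 31822 = \left(-18186 + \left(5 - 99 + 3 \left(-54\right)\right)\right) - 31822 = \left(-18186 - 256\right) - 31822 = -18442 - 31822 = -50264$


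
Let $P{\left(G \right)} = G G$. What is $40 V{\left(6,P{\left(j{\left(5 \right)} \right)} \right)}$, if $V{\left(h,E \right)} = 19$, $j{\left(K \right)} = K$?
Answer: $760$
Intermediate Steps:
$P{\left(G \right)} = G^{2}$
$40 V{\left(6,P{\left(j{\left(5 \right)} \right)} \right)} = 40 \cdot 19 = 760$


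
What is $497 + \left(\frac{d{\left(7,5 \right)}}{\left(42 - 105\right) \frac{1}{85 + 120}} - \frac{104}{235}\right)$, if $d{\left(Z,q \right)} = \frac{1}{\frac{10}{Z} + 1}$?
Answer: $\frac{17805548}{35955} \approx 495.22$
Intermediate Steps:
$d{\left(Z,q \right)} = \frac{1}{1 + \frac{10}{Z}}$
$497 + \left(\frac{d{\left(7,5 \right)}}{\left(42 - 105\right) \frac{1}{85 + 120}} - \frac{104}{235}\right) = 497 + \left(\frac{7 \frac{1}{10 + 7}}{\left(42 - 105\right) \frac{1}{85 + 120}} - \frac{104}{235}\right) = 497 + \left(\frac{7 \cdot \frac{1}{17}}{\left(-63\right) \frac{1}{205}} - \frac{104}{235}\right) = 497 + \left(\frac{7}{17 \left(- \frac{63}{205}\right)} - \frac{104}{235}\right) = 497 + \left(\frac{7}{17} \left(- \frac{205}{63}\right) - \frac{104}{235}\right) = 497 - \frac{64087}{35955} = \frac{17805548}{35955}$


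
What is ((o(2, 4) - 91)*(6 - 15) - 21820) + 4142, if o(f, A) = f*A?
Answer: -16931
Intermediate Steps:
o(f, A) = A*f
((o(2, 4) - 91)*(6 - 15) - 21820) + 4142 = ((4*2 - 91)*(6 - 15) - 21820) + 4142 = ((8 - 91)*(-9) - 21820) + 4142 = (-83*(-9) - 21820) + 4142 = (747 - 21820) + 4142 = -21073 + 4142 = -16931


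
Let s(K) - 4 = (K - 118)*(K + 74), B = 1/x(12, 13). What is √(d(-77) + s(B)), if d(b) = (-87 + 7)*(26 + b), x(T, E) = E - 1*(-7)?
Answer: I*√1860079/20 ≈ 68.192*I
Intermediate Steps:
x(T, E) = 7 + E (x(T, E) = E + 7 = 7 + E)
B = 1/20 (B = 1/(7 + 13) = 1/20 ≈ 0.050000)
d(b) = -2080 - 80*b (d(b) = -80*(26 + b) = -2080 - 80*b)
s(K) = 4 + (-118 + K)*(74 + K) (s(K) = 4 + (K - 118)*(K + 74) = 4 + (-118 + K)*(74 + K))
√(d(-77) + s(B)) = √((-2080 - 80*(-77)) + (-8728 + (1/20)² - 44*1/20)) = √((-2080 + 6160) + (-8728 + 1/400 - 11/5)) = √(4080 - 3492079/400) = √(-1860079/400) = I*√1860079/20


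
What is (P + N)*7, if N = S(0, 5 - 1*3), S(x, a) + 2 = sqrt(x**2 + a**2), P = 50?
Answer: 350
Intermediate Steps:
S(x, a) = -2 + sqrt(a**2 + x**2) (S(x, a) = -2 + sqrt(x**2 + a**2) = -2 + sqrt(a**2 + x**2))
N = 0 (N = -2 + sqrt((5 - 1*3)**2 + 0**2) = -2 + sqrt((5 - 3)**2 + 0) = -2 + sqrt(2**2 + 0) = -2 + sqrt(4 + 0) = -2 + sqrt(4) = -2 + 2 = 0)
(P + N)*7 = (50 + 0)*7 = 50*7 = 350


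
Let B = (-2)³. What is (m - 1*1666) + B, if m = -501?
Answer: -2175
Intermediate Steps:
B = -8
(m - 1*1666) + B = (-501 - 1*1666) - 8 = (-501 - 1666) - 8 = -2167 - 8 = -2175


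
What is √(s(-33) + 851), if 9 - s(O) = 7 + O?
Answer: √886 ≈ 29.766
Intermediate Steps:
s(O) = 2 - O (s(O) = 9 - (7 + O) = 9 + (-7 - O) = 2 - O)
√(s(-33) + 851) = √((2 - 1*(-33)) + 851) = √((2 + 33) + 851) = √(35 + 851) = √886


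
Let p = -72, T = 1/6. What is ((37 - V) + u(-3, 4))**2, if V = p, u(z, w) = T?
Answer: 429025/36 ≈ 11917.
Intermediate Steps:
T = 1/6 ≈ 0.16667
u(z, w) = 1/6
V = -72
((37 - V) + u(-3, 4))**2 = ((37 - 1*(-72)) + 1/6)**2 = ((37 + 72) + 1/6)**2 = (109 + 1/6)**2 = (655/6)**2 = 429025/36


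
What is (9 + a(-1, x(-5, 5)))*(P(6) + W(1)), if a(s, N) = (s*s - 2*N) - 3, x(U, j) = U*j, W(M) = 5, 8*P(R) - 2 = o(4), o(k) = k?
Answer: 1311/4 ≈ 327.75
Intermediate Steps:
P(R) = ¾ (P(R) = ¼ + (⅛)*4 = ¼ + ½ = ¾)
a(s, N) = -3 + s² - 2*N (a(s, N) = (s² - 2*N) - 3 = -3 + s² - 2*N)
(9 + a(-1, x(-5, 5)))*(P(6) + W(1)) = (9 + (-3 + (-1)² - (-10)*5))*(¾ + 5) = (9 + (-3 + 1 - 2*(-25)))*(23/4) = (9 + (-3 + 1 + 50))*(23/4) = (9 + 48)*(23/4) = 57*(23/4) = 1311/4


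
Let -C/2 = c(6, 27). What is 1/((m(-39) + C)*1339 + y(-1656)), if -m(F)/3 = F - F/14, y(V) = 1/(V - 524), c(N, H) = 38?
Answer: 15260/666996063 ≈ 2.2879e-5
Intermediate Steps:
C = -76 (C = -2*38 = -76)
y(V) = 1/(-524 + V)
m(F) = -39*F/14 (m(F) = -3*(F - F/14) = -39*F/14)
1/((m(-39) + C)*1339 + y(-1656)) = 1/((-39/14*(-39) - 76)*1339 + 1/(-524 - 1656)) = 1/((1521/14 - 76)*1339 + 1/(-2180)) = 1/((457/14)*1339 - 1/2180) = 1/(611923/14 - 1/2180) = 1/(666996063/15260) = 15260/666996063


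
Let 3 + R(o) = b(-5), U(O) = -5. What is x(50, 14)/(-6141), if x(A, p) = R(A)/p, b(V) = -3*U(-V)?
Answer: -2/14329 ≈ -0.00013958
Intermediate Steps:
b(V) = 15 (b(V) = -3*(-5) = 15)
R(o) = 12 (R(o) = -3 + 15 = 12)
x(A, p) = 12/p
x(50, 14)/(-6141) = (12/14)/(-6141) = (12*(1/14))*(-1/6141) = (6/7)*(-1/6141) = -2/14329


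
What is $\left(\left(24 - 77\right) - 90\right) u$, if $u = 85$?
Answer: $-12155$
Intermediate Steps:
$\left(\left(24 - 77\right) - 90\right) u = \left(\left(24 - 77\right) - 90\right) 85 = \left(-53 - 90\right) 85 = \left(-143\right) 85 = -12155$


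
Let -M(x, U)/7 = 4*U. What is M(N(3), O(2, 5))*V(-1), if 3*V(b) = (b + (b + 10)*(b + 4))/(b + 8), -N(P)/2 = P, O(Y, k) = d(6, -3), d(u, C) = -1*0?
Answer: 0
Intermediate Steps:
d(u, C) = 0
O(Y, k) = 0
N(P) = -2*P
M(x, U) = -28*U
V(b) = (b + (4 + b)*(10 + b))/(3*(8 + b)) (V(b) = ((b + (b + 10)*(b + 4))/(b + 8))/3 = ((b + (10 + b)*(4 + b))/(8 + b))/3 = ((b + (4 + b)*(10 + b))/(8 + b))/3 = (b + (4 + b)*(10 + b))/(3*(8 + b)))
M(N(3), O(2, 5))*V(-1) = (-28*0)*((40 + (-1)² + 15*(-1))/(3*(8 - 1))) = 0*((⅓)*(40 + 1 - 15)/7) = 0*((⅓)*(⅐)*26) = 0*(26/21) = 0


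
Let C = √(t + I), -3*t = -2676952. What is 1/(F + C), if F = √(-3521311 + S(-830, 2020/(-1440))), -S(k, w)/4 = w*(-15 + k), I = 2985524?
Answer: 6/(4*√8725143 + I*√126937886) ≈ 0.00026597 - 0.00025362*I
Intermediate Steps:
t = 2676952/3 (t = -⅓*(-2676952) = 2676952/3 ≈ 8.9232e+5)
S(k, w) = -4*w*(-15 + k)
C = 2*√8725143/3 (C = √(2676952/3 + 2985524) = √(11633524/3) = 2*√8725143/3 ≈ 1969.2)
F = I*√126937886/6 (F = √(-3521311 + 4*(2020/(-1440))*(15 - 1*(-830))) = √(-3521311 + 4*(2020*(-1/1440))*(15 + 830)) = √(-3521311 + 4*(-101/72)*845) = √(-3521311 - 85345/18) = √(-63468943/18) = I*√126937886/6 ≈ 1877.8*I)
1/(F + C) = 1/(I*√126937886/6 + 2*√8725143/3) = 1/(2*√8725143/3 + I*√126937886/6)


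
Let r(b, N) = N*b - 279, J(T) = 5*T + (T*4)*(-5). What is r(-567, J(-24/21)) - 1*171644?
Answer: -181643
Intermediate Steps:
J(T) = -15*T (J(T) = 5*T + (4*T)*(-5) = 5*T - 20*T = -15*T)
r(b, N) = -279 + N*b
r(-567, J(-24/21)) - 1*171644 = (-279 - (-360)/21*(-567)) - 1*171644 = (-279 - (-360)/21*(-567)) - 171644 = (-279 - 15*(-8/7)*(-567)) - 171644 = (-279 + (120/7)*(-567)) - 171644 = (-279 - 9720) - 171644 = -9999 - 171644 = -181643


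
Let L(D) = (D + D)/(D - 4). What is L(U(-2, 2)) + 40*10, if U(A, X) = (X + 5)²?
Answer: 18098/45 ≈ 402.18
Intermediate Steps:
U(A, X) = (5 + X)²
L(D) = 2*D/(-4 + D) (L(D) = (2*D)/(-4 + D) = 2*D/(-4 + D))
L(U(-2, 2)) + 40*10 = 2*(5 + 2)²/(-4 + (5 + 2)²) + 40*10 = 2*7²/(-4 + 7²) + 400 = 2*49/(-4 + 49) + 400 = 2*49/45 + 400 = 2*49*(1/45) + 400 = 98/45 + 400 = 18098/45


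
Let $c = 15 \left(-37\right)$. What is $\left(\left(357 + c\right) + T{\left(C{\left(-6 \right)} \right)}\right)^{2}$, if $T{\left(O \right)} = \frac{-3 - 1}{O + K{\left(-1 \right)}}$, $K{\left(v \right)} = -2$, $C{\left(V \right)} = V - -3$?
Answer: $\frac{972196}{25} \approx 38888.0$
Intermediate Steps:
$C{\left(V \right)} = 3 + V$ ($C{\left(V \right)} = V + 3 = 3 + V$)
$c = -555$
$T{\left(O \right)} = - \frac{4}{-2 + O}$ ($T{\left(O \right)} = \frac{-3 - 1}{O - 2} = - \frac{4}{-2 + O}$)
$\left(\left(357 + c\right) + T{\left(C{\left(-6 \right)} \right)}\right)^{2} = \left(\left(357 - 555\right) - \frac{4}{-2 + \left(3 - 6\right)}\right)^{2} = \left(-198 - \frac{4}{-2 - 3}\right)^{2} = \left(-198 - \frac{4}{-5}\right)^{2} = \left(-198 - - \frac{4}{5}\right)^{2} = \left(-198 + \frac{4}{5}\right)^{2} = \left(- \frac{986}{5}\right)^{2} = \frac{972196}{25}$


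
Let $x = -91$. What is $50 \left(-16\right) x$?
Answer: $72800$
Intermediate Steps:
$50 \left(-16\right) x = 50 \left(-16\right) \left(-91\right) = \left(-800\right) \left(-91\right) = 72800$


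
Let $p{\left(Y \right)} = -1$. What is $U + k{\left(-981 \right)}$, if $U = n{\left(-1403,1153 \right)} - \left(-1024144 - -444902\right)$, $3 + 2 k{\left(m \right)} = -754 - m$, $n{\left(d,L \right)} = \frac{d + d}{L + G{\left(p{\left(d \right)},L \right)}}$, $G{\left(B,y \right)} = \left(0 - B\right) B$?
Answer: $\frac{333706501}{576} \approx 5.7935 \cdot 10^{5}$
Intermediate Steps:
$G{\left(B,y \right)} = - B^{2}$ ($G{\left(B,y \right)} = - B B = - B^{2}$)
$n{\left(d,L \right)} = \frac{2 d}{-1 + L}$ ($n{\left(d,L \right)} = \frac{d + d}{L - \left(-1\right)^{2}} = \frac{2 d}{L - 1} = \frac{2 d}{-1 + L}$)
$k{\left(m \right)} = - \frac{757}{2} - \frac{m}{2}$ ($k{\left(m \right)} = - \frac{3}{2} + \frac{-754 - m}{2} = - \frac{3}{2} - \left(377 + \frac{m}{2}\right) = - \frac{757}{2} - \frac{m}{2}$)
$U = \frac{333641989}{576}$ ($U = 2 \left(-1403\right) \frac{1}{-1 + 1153} - \left(-1024144 - -444902\right) = 2 \left(-1403\right) \frac{1}{1152} - \left(-1024144 + 444902\right) = 2 \left(-1403\right) \frac{1}{1152} - -579242 = - \frac{1403}{576} + 579242 = \frac{333641989}{576} \approx 5.7924 \cdot 10^{5}$)
$U + k{\left(-981 \right)} = \frac{333641989}{576} - -112 = \frac{333641989}{576} + \left(- \frac{757}{2} + \frac{981}{2}\right) = \frac{333641989}{576} + 112 = \frac{333706501}{576}$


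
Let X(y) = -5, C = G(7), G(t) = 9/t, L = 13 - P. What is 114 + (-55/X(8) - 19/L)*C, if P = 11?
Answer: 1623/14 ≈ 115.93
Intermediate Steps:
L = 2 (L = 13 - 1*11 = 13 - 11 = 2)
C = 9/7 ≈ 1.2857
114 + (-55/X(8) - 19/L)*C = 114 + (-55/(-5) - 19/2)*(9/7) = 114 + (-55*(-⅕) - 19*½)*(9/7) = 114 + (11 - 19/2)*(9/7) = 114 + (3/2)*(9/7) = 114 + 27/14 = 1623/14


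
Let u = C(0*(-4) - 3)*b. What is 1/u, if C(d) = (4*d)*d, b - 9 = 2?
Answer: 1/396 ≈ 0.0025253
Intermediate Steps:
b = 11 (b = 9 + 2 = 11)
C(d) = 4*d²
u = 396 (u = (4*(0*(-4) - 3)²)*11 = (4*(0 - 3)²)*11 = (4*(-3)²)*11 = (4*9)*11 = 36*11 = 396)
1/u = 1/396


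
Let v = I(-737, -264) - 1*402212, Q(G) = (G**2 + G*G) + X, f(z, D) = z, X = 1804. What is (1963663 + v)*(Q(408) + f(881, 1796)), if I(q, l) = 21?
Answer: 524050302336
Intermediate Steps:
Q(G) = 1804 + 2*G**2 (Q(G) = (G**2 + G*G) + 1804 = (G**2 + G**2) + 1804 = 2*G**2 + 1804 = 1804 + 2*G**2)
v = -402191 (v = 21 - 1*402212 = 21 - 402212 = -402191)
(1963663 + v)*(Q(408) + f(881, 1796)) = (1963663 - 402191)*((1804 + 2*408**2) + 881) = 1561472*((1804 + 2*166464) + 881) = 1561472*((1804 + 332928) + 881) = 1561472*(334732 + 881) = 1561472*335613 = 524050302336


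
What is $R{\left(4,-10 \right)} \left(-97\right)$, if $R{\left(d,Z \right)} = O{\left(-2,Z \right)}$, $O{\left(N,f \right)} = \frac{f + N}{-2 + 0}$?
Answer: $-582$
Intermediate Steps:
$O{\left(N,f \right)} = - \frac{N}{2} - \frac{f}{2}$ ($O{\left(N,f \right)} = \frac{N + f}{-2} = \left(N + f\right) \left(- \frac{1}{2}\right) = - \frac{N}{2} - \frac{f}{2}$)
$R{\left(d,Z \right)} = 1 - \frac{Z}{2}$ ($R{\left(d,Z \right)} = \left(- \frac{1}{2}\right) \left(-2\right) - \frac{Z}{2} = 1 - \frac{Z}{2}$)
$R{\left(4,-10 \right)} \left(-97\right) = \left(1 - -5\right) \left(-97\right) = \left(1 + 5\right) \left(-97\right) = 6 \left(-97\right) = -582$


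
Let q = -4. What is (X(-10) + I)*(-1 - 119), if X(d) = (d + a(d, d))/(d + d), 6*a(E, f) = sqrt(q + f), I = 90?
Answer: -10860 + I*sqrt(14) ≈ -10860.0 + 3.7417*I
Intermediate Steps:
a(E, f) = sqrt(-4 + f)/6
X(d) = (d + sqrt(-4 + d)/6)/(2*d) (X(d) = (d + sqrt(-4 + d)/6)/(d + d) = (d + sqrt(-4 + d)/6)/((2*d)) = (d + sqrt(-4 + d)/6)*(1/(2*d)) = (d + sqrt(-4 + d)/6)/(2*d))
(X(-10) + I)*(-1 - 119) = ((1/12)*(sqrt(-4 - 10) + 6*(-10))/(-10) + 90)*(-1 - 119) = ((1/12)*(-1/10)*(sqrt(-14) - 60) + 90)*(-120) = ((1/12)*(-1/10)*(I*sqrt(14) - 60) + 90)*(-120) = ((1/12)*(-1/10)*(-60 + I*sqrt(14)) + 90)*(-120) = ((1/2 - I*sqrt(14)/120) + 90)*(-120) = (181/2 - I*sqrt(14)/120)*(-120) = -10860 + I*sqrt(14)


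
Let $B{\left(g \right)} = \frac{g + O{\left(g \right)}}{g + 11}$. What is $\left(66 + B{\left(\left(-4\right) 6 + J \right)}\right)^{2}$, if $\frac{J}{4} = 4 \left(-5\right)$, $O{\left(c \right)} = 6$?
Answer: $\frac{38887696}{8649} \approx 4496.2$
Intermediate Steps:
$J = -80$ ($J = 4 \cdot 4 \left(-5\right) = 4 \left(-20\right) = -80$)
$B{\left(g \right)} = \frac{6 + g}{11 + g}$ ($B{\left(g \right)} = \frac{g + 6}{g + 11} = \frac{6 + g}{11 + g}$)
$\left(66 + B{\left(\left(-4\right) 6 + J \right)}\right)^{2} = \left(66 + \frac{6 - 104}{11 - 104}\right)^{2} = \left(66 + \frac{1}{-93} \left(-98\right)\right)^{2} = \left(66 - - \frac{98}{93}\right)^{2} = \left(66 + \frac{98}{93}\right)^{2} = \left(\frac{6236}{93}\right)^{2} = \frac{38887696}{8649}$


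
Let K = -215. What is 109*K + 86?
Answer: -23349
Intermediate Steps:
109*K + 86 = 109*(-215) + 86 = -23435 + 86 = -23349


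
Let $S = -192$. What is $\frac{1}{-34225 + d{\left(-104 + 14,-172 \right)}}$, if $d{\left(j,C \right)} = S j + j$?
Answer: $- \frac{1}{17035} \approx -5.8703 \cdot 10^{-5}$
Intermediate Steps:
$d{\left(j,C \right)} = - 191 j$ ($d{\left(j,C \right)} = - 192 j + j = - 191 j$)
$\frac{1}{-34225 + d{\left(-104 + 14,-172 \right)}} = \frac{1}{-34225 - 191 \left(-104 + 14\right)} = \frac{1}{-34225 - -17190} = \frac{1}{-34225 + 17190} = \frac{1}{-17035} = - \frac{1}{17035}$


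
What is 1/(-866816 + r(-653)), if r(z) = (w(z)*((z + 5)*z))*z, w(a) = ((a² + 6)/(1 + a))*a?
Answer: -163/19234771657741718 ≈ -8.4742e-15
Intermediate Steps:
w(a) = a*(6 + a²)/(1 + a) (w(a) = ((6 + a²)/(1 + a))*a = a*(6 + a²)/(1 + a))
r(z) = z³*(5 + z)*(6 + z²)/(1 + z) (r(z) = ((z*(6 + z²)/(1 + z))*((z + 5)*z))*z = ((z*(6 + z²)/(1 + z))*((5 + z)*z))*z = ((z*(6 + z²)/(1 + z))*(z*(5 + z)))*z = (z²*(5 + z)*(6 + z²)/(1 + z))*z = z³*(5 + z)*(6 + z²)/(1 + z))
1/(-866816 + r(-653)) = 1/(-866816 + (-653)³*(5 - 653)*(6 + (-653)²)/(1 - 653)) = 1/(-866816 - 278445077*(-648)*(6 + 426409)/(-652)) = 1/(-866816 - 278445077*(-1/652)*(-648)*426415) = 1/(-866816 - 19234771516450710/163) = 1/(-19234771657741718/163) = -163/19234771657741718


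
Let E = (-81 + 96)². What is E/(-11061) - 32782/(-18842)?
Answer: 19909014/11578409 ≈ 1.7195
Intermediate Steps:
E = 225 (E = 15² = 225)
E/(-11061) - 32782/(-18842) = 225/(-11061) - 32782/(-18842) = 225*(-1/11061) - 32782*(-1/18842) = -25/1229 + 16391/9421 = 19909014/11578409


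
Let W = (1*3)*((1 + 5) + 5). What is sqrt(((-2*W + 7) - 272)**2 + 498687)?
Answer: 2*sqrt(152062) ≈ 779.90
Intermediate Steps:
W = 33 (W = 3*(6 + 5) = 3*11 = 33)
sqrt(((-2*W + 7) - 272)**2 + 498687) = sqrt(((-2*33 + 7) - 272)**2 + 498687) = sqrt(((-66 + 7) - 272)**2 + 498687) = sqrt((-59 - 272)**2 + 498687) = sqrt((-331)**2 + 498687) = sqrt(109561 + 498687) = sqrt(608248) = 2*sqrt(152062)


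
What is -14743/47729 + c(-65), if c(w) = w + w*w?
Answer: 198537897/47729 ≈ 4159.7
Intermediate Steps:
c(w) = w + w²
-14743/47729 + c(-65) = -14743/47729 - 65*(1 - 65) = -14743*1/47729 - 65*(-64) = -14743/47729 + 4160 = 198537897/47729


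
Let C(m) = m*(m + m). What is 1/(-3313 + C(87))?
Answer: 1/11825 ≈ 8.4567e-5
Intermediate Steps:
C(m) = 2*m² (C(m) = m*(2*m) = 2*m²)
1/(-3313 + C(87)) = 1/(-3313 + 2*87²) = 1/(-3313 + 2*7569) = 1/(-3313 + 15138) = 1/11825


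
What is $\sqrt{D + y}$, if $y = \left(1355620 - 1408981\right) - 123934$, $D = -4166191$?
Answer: $557 i \sqrt{14} \approx 2084.1 i$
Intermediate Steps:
$y = -177295$ ($y = -53361 - 123934 = -177295$)
$\sqrt{D + y} = \sqrt{-4166191 - 177295} = \sqrt{-4343486} = 557 i \sqrt{14}$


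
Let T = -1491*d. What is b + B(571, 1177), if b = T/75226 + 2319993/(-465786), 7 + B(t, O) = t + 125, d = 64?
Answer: 1329058333029/1946623202 ≈ 682.75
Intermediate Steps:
T = -95424 (T = -1491*64 = -95424)
B(t, O) = 118 + t (B(t, O) = -7 + (t + 125) = -7 + (125 + t) = 118 + t)
b = -12165053149/1946623202 (b = -95424/75226 + 2319993/(-465786) = -95424*1/75226 + 2319993*(-1/465786) = -47712/37613 - 257777/51754 = -12165053149/1946623202 ≈ -6.2493)
b + B(571, 1177) = -12165053149/1946623202 + (118 + 571) = -12165053149/1946623202 + 689 = 1329058333029/1946623202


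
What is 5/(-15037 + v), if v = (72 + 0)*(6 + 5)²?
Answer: -1/1265 ≈ -0.00079051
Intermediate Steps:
v = 8712 (v = 72*11² = 72*121 = 8712)
5/(-15037 + v) = 5/(-15037 + 8712) = 5/(-6325) = 5*(-1/6325) = -1/1265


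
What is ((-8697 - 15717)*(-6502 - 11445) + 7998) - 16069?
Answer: 438149987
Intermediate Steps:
((-8697 - 15717)*(-6502 - 11445) + 7998) - 16069 = (-24414*(-17947) + 7998) - 16069 = (438158058 + 7998) - 16069 = 438166056 - 16069 = 438149987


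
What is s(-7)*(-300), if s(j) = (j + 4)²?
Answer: -2700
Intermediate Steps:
s(j) = (4 + j)²
s(-7)*(-300) = (4 - 7)²*(-300) = (-3)²*(-300) = 9*(-300) = -2700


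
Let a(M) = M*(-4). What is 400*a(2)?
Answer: -3200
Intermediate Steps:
a(M) = -4*M
400*a(2) = 400*(-4*2) = 400*(-8) = -3200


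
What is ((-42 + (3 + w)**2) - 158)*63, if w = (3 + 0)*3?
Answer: -3528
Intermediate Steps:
w = 9 (w = 3*3 = 9)
((-42 + (3 + w)**2) - 158)*63 = ((-42 + (3 + 9)**2) - 158)*63 = ((-42 + 12**2) - 158)*63 = ((-42 + 144) - 158)*63 = (102 - 158)*63 = -56*63 = -3528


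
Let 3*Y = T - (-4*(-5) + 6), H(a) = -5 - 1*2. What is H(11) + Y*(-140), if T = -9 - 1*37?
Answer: 3353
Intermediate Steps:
T = -46 (T = -9 - 37 = -46)
H(a) = -7 (H(a) = -5 - 2 = -7)
Y = -24 (Y = (-46 - (-4*(-5) + 6))/3 = (-46 - (20 + 6))/3 = (-46 - 1*26)/3 = (-46 - 26)/3 = (1/3)*(-72) = -24)
H(11) + Y*(-140) = -7 - 24*(-140) = -7 + 3360 = 3353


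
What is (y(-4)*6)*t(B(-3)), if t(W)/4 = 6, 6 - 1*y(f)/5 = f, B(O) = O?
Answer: 7200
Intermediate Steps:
y(f) = 30 - 5*f
t(W) = 24 (t(W) = 4*6 = 24)
(y(-4)*6)*t(B(-3)) = ((30 - 5*(-4))*6)*24 = ((30 + 20)*6)*24 = (50*6)*24 = 300*24 = 7200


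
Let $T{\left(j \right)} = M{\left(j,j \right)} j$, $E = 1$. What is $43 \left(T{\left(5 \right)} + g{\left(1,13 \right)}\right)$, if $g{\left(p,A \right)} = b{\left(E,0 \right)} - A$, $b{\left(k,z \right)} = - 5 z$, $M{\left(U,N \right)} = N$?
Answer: $516$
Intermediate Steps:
$T{\left(j \right)} = j^{2}$ ($T{\left(j \right)} = j j = j^{2}$)
$g{\left(p,A \right)} = - A$ ($g{\left(p,A \right)} = \left(-5\right) 0 - A = 0 - A = - A$)
$43 \left(T{\left(5 \right)} + g{\left(1,13 \right)}\right) = 43 \left(5^{2} - 13\right) = 43 \left(25 - 13\right) = 43 \cdot 12 = 516$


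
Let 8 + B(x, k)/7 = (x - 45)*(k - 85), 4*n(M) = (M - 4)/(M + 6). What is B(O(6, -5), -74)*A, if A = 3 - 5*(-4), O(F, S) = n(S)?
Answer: 4833059/4 ≈ 1.2083e+6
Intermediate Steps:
n(M) = (-4 + M)/(4*(6 + M)) (n(M) = ((M - 4)/(M + 6))/4 = ((-4 + M)/(6 + M))/4 = (-4 + M)/(4*(6 + M)))
O(F, S) = (-4 + S)/(4*(6 + S))
B(x, k) = -56 + 7*(-85 + k)*(-45 + x) (B(x, k) = -56 + 7*((x - 45)*(k - 85)) = -56 + 7*((-45 + x)*(-85 + k)) = -56 + 7*((-85 + k)*(-45 + x)) = -56 + 7*(-85 + k)*(-45 + x))
A = 23 (A = 3 + 20 = 23)
B(O(6, -5), -74)*A = (26719 - 595*(-4 - 5)/(4*(6 - 5)) - 315*(-74) + 7*(-74)*((-4 - 5)/(4*(6 - 5))))*23 = (26719 - 595*(-9)/(4*1) + 23310 + 7*(-74)*((1/4)*(-9)/1))*23 = (26719 - 595*(-9)/4 + 23310 + 7*(-74)*((1/4)*1*(-9)))*23 = (26719 - 595*(-9/4) + 23310 + 7*(-74)*(-9/4))*23 = (26719 + 5355/4 + 23310 + 2331/2)*23 = (210133/4)*23 = 4833059/4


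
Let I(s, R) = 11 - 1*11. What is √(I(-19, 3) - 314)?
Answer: I*√314 ≈ 17.72*I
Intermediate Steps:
I(s, R) = 0 (I(s, R) = 11 - 11 = 0)
√(I(-19, 3) - 314) = √(0 - 314) = √(-314) = I*√314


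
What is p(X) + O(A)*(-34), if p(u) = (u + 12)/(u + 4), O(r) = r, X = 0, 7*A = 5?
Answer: -149/7 ≈ -21.286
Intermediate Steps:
A = 5/7 (A = (⅐)*5 = 5/7 ≈ 0.71429)
p(u) = (12 + u)/(4 + u)
p(X) + O(A)*(-34) = (12 + 0)/(4 + 0) + (5/7)*(-34) = 12/4 - 170/7 = (¼)*12 - 170/7 = 3 - 170/7 = -149/7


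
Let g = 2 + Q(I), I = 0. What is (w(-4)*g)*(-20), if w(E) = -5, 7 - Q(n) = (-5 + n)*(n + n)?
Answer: 900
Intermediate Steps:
Q(n) = 7 - 2*n*(-5 + n) (Q(n) = 7 - (-5 + n)*(n + n) = 7 - (-5 + n)*2*n = 7 - 2*n*(-5 + n))
g = 9 (g = 2 + (7 - 2*0² + 10*0) = 2 + (7 - 2*0 + 0) = 2 + (7 + 0 + 0) = 2 + 7 = 9)
(w(-4)*g)*(-20) = -5*9*(-20) = -45*(-20) = 900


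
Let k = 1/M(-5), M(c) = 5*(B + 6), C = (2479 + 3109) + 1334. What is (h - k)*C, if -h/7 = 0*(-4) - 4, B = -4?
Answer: 965619/5 ≈ 1.9312e+5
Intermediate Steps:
C = 6922 (C = 5588 + 1334 = 6922)
h = 28 (h = -7*(0*(-4) - 4) = -7*(0 - 4) = -7*(-4) = 28)
M(c) = 10 (M(c) = 5*(-4 + 6) = 5*2 = 10)
k = ⅒ (k = 1/10 = ⅒ ≈ 0.10000)
(h - k)*C = (28 - 1*⅒)*6922 = (28 - ⅒)*6922 = (279/10)*6922 = 965619/5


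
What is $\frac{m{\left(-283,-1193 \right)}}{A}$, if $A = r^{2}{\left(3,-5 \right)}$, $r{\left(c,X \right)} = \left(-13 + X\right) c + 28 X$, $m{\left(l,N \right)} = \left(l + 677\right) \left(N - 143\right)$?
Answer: $- \frac{131596}{9409} \approx -13.986$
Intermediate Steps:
$m{\left(l,N \right)} = \left(-143 + N\right) \left(677 + l\right)$ ($m{\left(l,N \right)} = \left(677 + l\right) \left(-143 + N\right) = \left(-143 + N\right) \left(677 + l\right)$)
$r{\left(c,X \right)} = 28 X + c \left(-13 + X\right)$ ($r{\left(c,X \right)} = c \left(-13 + X\right) + 28 X = 28 X + c \left(-13 + X\right)$)
$A = 37636$ ($A = \left(\left(-13\right) 3 + 28 \left(-5\right) - 15\right)^{2} = \left(-39 - 140 - 15\right)^{2} = \left(-194\right)^{2} = 37636$)
$\frac{m{\left(-283,-1193 \right)}}{A} = \frac{-96811 - -40469 + 677 \left(-1193\right) - -337619}{37636} = \left(-96811 + 40469 - 807661 + 337619\right) \frac{1}{37636} = \left(-526384\right) \frac{1}{37636} = - \frac{131596}{9409}$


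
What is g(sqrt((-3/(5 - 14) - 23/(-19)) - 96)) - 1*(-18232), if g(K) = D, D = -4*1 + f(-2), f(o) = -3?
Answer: 18225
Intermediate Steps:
D = -7 (D = -4*1 - 3 = -4 - 3 = -7)
g(K) = -7
g(sqrt((-3/(5 - 14) - 23/(-19)) - 96)) - 1*(-18232) = -7 - 1*(-18232) = -7 + 18232 = 18225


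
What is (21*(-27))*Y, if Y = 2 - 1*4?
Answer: 1134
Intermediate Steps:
Y = -2 (Y = 2 - 4 = -2)
(21*(-27))*Y = (21*(-27))*(-2) = -567*(-2) = 1134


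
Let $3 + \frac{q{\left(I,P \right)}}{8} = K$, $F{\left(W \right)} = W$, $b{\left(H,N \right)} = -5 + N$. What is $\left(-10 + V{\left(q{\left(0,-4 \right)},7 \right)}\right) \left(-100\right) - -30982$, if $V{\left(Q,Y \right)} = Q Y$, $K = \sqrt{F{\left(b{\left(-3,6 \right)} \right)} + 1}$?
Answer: $48782 - 5600 \sqrt{2} \approx 40862.0$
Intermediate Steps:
$K = \sqrt{2}$ ($K = \sqrt{\left(-5 + 6\right) + 1} = \sqrt{1 + 1} = \sqrt{2} \approx 1.4142$)
$q{\left(I,P \right)} = -24 + 8 \sqrt{2}$
$\left(-10 + V{\left(q{\left(0,-4 \right)},7 \right)}\right) \left(-100\right) - -30982 = \left(-10 + \left(-24 + 8 \sqrt{2}\right) 7\right) \left(-100\right) - -30982 = \left(-10 - \left(168 - 56 \sqrt{2}\right)\right) \left(-100\right) + 30982 = \left(-178 + 56 \sqrt{2}\right) \left(-100\right) + 30982 = \left(17800 - 5600 \sqrt{2}\right) + 30982 = 48782 - 5600 \sqrt{2}$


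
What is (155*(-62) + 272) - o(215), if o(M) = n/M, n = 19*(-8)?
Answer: -2007518/215 ≈ -9337.3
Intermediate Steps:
n = -152
o(M) = -152/M
(155*(-62) + 272) - o(215) = (155*(-62) + 272) - (-152)/215 = (-9610 + 272) - (-152)/215 = -9338 - 1*(-152/215) = -9338 + 152/215 = -2007518/215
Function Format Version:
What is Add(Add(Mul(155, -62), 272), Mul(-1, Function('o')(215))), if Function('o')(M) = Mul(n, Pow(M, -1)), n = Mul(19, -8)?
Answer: Rational(-2007518, 215) ≈ -9337.3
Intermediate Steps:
n = -152
Function('o')(M) = Mul(-152, Pow(M, -1))
Add(Add(Mul(155, -62), 272), Mul(-1, Function('o')(215))) = Add(Add(Mul(155, -62), 272), Mul(-1, Mul(-152, Pow(215, -1)))) = Add(Add(-9610, 272), Mul(-1, Mul(-152, Rational(1, 215)))) = Add(-9338, Mul(-1, Rational(-152, 215))) = Add(-9338, Rational(152, 215)) = Rational(-2007518, 215)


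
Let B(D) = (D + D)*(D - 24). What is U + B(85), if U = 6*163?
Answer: 11348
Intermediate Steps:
U = 978
B(D) = 2*D*(-24 + D) (B(D) = (2*D)*(-24 + D) = 2*D*(-24 + D))
U + B(85) = 978 + 2*85*(-24 + 85) = 978 + 2*85*61 = 978 + 10370 = 11348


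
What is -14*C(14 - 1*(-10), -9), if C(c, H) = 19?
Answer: -266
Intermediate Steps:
-14*C(14 - 1*(-10), -9) = -14*19 = -266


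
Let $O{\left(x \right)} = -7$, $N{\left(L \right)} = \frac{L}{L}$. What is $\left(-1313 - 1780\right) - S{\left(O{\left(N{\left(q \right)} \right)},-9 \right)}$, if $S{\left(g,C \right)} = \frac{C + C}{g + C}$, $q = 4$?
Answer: $- \frac{24753}{8} \approx -3094.1$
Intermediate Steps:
$N{\left(L \right)} = 1$
$S{\left(g,C \right)} = \frac{2 C}{C + g}$
$\left(-1313 - 1780\right) - S{\left(O{\left(N{\left(q \right)} \right)},-9 \right)} = \left(-1313 - 1780\right) - 2 \left(-9\right) \frac{1}{-9 - 7} = \left(-1313 - 1780\right) - 2 \left(-9\right) \frac{1}{-16} = -3093 - 2 \left(-9\right) \left(- \frac{1}{16}\right) = -3093 - \frac{9}{8} = - \frac{24753}{8}$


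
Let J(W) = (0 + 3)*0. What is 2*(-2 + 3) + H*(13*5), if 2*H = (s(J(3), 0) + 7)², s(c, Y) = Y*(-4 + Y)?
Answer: 3189/2 ≈ 1594.5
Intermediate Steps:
J(W) = 0 (J(W) = 3*0 = 0)
H = 49/2 (H = (0*(-4 + 0) + 7)²/2 = (0*(-4) + 7)²/2 = (0 + 7)²/2 = (½)*7² = (½)*49 = 49/2 ≈ 24.500)
2*(-2 + 3) + H*(13*5) = 2*(-2 + 3) + 49*(13*5)/2 = 2*1 + (49/2)*65 = 2 + 3185/2 = 3189/2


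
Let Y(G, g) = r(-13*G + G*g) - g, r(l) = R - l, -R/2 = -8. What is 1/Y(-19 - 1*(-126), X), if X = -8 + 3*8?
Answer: -1/321 ≈ -0.0031153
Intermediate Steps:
R = 16 (R = -2*(-8) = 16)
r(l) = 16 - l
X = 16 (X = -8 + 24 = 16)
Y(G, g) = 16 - g + 13*G - G*g (Y(G, g) = (16 - (-13*G + G*g)) - g = (16 + (13*G - G*g)) - g = (16 + 13*G - G*g) - g = 16 - g + 13*G - G*g)
1/Y(-19 - 1*(-126), X) = 1/(16 - 1*16 - (-19 - 1*(-126))*(-13 + 16)) = 1/(16 - 16 - 1*(-19 + 126)*3) = 1/(16 - 16 - 1*107*3) = 1/(16 - 16 - 321) = 1/(-321) = -1/321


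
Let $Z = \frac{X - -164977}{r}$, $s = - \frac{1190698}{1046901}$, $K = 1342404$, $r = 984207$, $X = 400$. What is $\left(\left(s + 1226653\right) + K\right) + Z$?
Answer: $\frac{882357102208732030}{343455764169} \approx 2.5691 \cdot 10^{6}$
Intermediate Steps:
$s = - \frac{1190698}{1046901}$ ($s = \left(-1190698\right) \frac{1}{1046901} = - \frac{1190698}{1046901} \approx -1.1374$)
$Z = \frac{165377}{984207}$ ($Z = \frac{400 - -164977}{984207} = \left(400 + 164977\right) \frac{1}{984207} = 165377 \cdot \frac{1}{984207} = \frac{165377}{984207} \approx 0.16803$)
$\left(\left(s + 1226653\right) + K\right) + Z = \left(\left(- \frac{1190698}{1046901} + 1226653\right) + 1342404\right) + \frac{165377}{984207} = \left(\frac{1284183061655}{1046901} + 1342404\right) + \frac{165377}{984207} = \frac{2689547151659}{1046901} + \frac{165377}{984207} = \frac{882357102208732030}{343455764169}$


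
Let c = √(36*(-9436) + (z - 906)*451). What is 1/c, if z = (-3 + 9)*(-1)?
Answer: -I*√46938/187752 ≈ -0.0011539*I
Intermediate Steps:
z = -6 (z = 6*(-1) = -6)
c = 4*I*√46938 (c = √(36*(-9436) + (-6 - 906)*451) = √(-339696 - 912*451) = √(-339696 - 411312) = √(-751008) = 4*I*√46938 ≈ 866.61*I)
1/c = 1/(4*I*√46938) = -I*√46938/187752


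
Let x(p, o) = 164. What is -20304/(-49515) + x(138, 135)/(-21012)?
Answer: 34875599/86700765 ≈ 0.40225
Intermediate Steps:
-20304/(-49515) + x(138, 135)/(-21012) = -20304/(-49515) + 164/(-21012) = -20304*(-1/49515) + 164*(-1/21012) = 6768/16505 - 41/5253 = 34875599/86700765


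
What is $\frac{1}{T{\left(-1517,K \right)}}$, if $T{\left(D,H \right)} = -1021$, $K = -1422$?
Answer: $- \frac{1}{1021} \approx -0.00097943$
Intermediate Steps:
$\frac{1}{T{\left(-1517,K \right)}} = \frac{1}{-1021} = - \frac{1}{1021}$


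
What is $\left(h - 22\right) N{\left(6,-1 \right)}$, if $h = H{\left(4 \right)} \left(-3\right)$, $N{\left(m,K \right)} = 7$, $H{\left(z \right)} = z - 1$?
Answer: $-217$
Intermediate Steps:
$H{\left(z \right)} = -1 + z$
$h = -9$ ($h = \left(-1 + 4\right) \left(-3\right) = 3 \left(-3\right) = -9$)
$\left(h - 22\right) N{\left(6,-1 \right)} = \left(-9 - 22\right) 7 = \left(-31\right) 7 = -217$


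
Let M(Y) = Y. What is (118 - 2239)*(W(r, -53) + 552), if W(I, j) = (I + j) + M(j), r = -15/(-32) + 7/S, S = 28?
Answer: -30319695/32 ≈ -9.4749e+5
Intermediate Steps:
r = 23/32 (r = -15/(-32) + 7/28 = -15*(-1/32) + 7*(1/28) = 15/32 + ¼ = 23/32 ≈ 0.71875)
W(I, j) = I + 2*j (W(I, j) = (I + j) + j = I + 2*j)
(118 - 2239)*(W(r, -53) + 552) = (118 - 2239)*((23/32 + 2*(-53)) + 552) = -2121*((23/32 - 106) + 552) = -2121*(-3369/32 + 552) = -2121*14295/32 = -30319695/32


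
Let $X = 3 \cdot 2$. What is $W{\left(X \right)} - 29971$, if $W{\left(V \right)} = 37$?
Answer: $-29934$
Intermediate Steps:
$X = 6$
$W{\left(X \right)} - 29971 = 37 - 29971 = -29934$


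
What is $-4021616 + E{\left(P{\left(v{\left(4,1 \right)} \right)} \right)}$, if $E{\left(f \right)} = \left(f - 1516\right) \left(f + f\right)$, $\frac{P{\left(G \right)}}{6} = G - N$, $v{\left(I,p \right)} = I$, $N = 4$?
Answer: $-4021616$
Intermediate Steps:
$P{\left(G \right)} = -24 + 6 G$ ($P{\left(G \right)} = 6 \left(G - 4\right) = 6 \left(-4 + G\right) = -24 + 6 G$)
$E{\left(f \right)} = 2 f \left(-1516 + f\right)$ ($E{\left(f \right)} = \left(-1516 + f\right) 2 f = 2 f \left(-1516 + f\right)$)
$-4021616 + E{\left(P{\left(v{\left(4,1 \right)} \right)} \right)} = -4021616 + 2 \left(-24 + 6 \cdot 4\right) \left(-1516 + \left(-24 + 6 \cdot 4\right)\right) = -4021616 + 2 \left(-24 + 24\right) \left(-1516 + \left(-24 + 24\right)\right) = -4021616 + 2 \cdot 0 \left(-1516 + 0\right) = -4021616 + 2 \cdot 0 \left(-1516\right) = -4021616 + 0 = -4021616$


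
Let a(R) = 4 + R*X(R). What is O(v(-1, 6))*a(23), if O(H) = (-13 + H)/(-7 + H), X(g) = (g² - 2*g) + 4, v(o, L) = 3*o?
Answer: 17928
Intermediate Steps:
X(g) = 4 + g² - 2*g
a(R) = 4 + R*(4 + R² - 2*R)
O(H) = (-13 + H)/(-7 + H)
O(v(-1, 6))*a(23) = ((-13 + 3*(-1))/(-7 + 3*(-1)))*(4 + 23*(4 + 23² - 2*23)) = ((-13 - 3)/(-7 - 3))*(4 + 23*(4 + 529 - 46)) = (-16/(-10))*(4 + 23*487) = (-⅒*(-16))*(4 + 11201) = (8/5)*11205 = 17928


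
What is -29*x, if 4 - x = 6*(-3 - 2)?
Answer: -986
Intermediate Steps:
x = 34 (x = 4 - 6*(-3 - 2) = 4 - 6*(-5) = 4 - 1*(-30) = 4 + 30 = 34)
-29*x = -29*34 = -986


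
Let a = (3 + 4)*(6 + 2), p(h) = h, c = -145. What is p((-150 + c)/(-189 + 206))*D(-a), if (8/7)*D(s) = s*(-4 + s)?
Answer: -867300/17 ≈ -51018.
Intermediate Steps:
a = 56 (a = 7*8 = 56)
D(s) = 7*s*(-4 + s)/8 (D(s) = 7*(s*(-4 + s))/8 = 7*s*(-4 + s)/8)
p((-150 + c)/(-189 + 206))*D(-a) = ((-150 - 145)/(-189 + 206))*(7*(-1*56)*(-4 - 1*56)/8) = (-295/17)*((7/8)*(-56)*(-4 - 56)) = (-295*1/17)*((7/8)*(-56)*(-60)) = -295/17*2940 = -867300/17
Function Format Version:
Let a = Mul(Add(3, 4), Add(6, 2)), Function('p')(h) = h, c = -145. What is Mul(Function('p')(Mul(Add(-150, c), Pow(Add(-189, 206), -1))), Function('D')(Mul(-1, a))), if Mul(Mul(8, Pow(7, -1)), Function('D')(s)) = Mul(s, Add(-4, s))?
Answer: Rational(-867300, 17) ≈ -51018.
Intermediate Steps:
a = 56 (a = Mul(7, 8) = 56)
Function('D')(s) = Mul(Rational(7, 8), s, Add(-4, s)) (Function('D')(s) = Mul(Rational(7, 8), Mul(s, Add(-4, s))) = Mul(Rational(7, 8), s, Add(-4, s)))
Mul(Function('p')(Mul(Add(-150, c), Pow(Add(-189, 206), -1))), Function('D')(Mul(-1, a))) = Mul(Mul(Add(-150, -145), Pow(Add(-189, 206), -1)), Mul(Rational(7, 8), Mul(-1, 56), Add(-4, Mul(-1, 56)))) = Mul(Mul(-295, Pow(17, -1)), Mul(Rational(7, 8), -56, Add(-4, -56))) = Mul(Mul(-295, Rational(1, 17)), Mul(Rational(7, 8), -56, -60)) = Mul(Rational(-295, 17), 2940) = Rational(-867300, 17)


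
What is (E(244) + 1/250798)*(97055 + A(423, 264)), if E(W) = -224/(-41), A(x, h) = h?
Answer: 5467263955967/10282718 ≈ 5.3169e+5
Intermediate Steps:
E(W) = 224/41 (E(W) = -224*(-1/41) = 224/41)
(E(244) + 1/250798)*(97055 + A(423, 264)) = (224/41 + 1/250798)*(97055 + 264) = (224/41 + 1/250798)*97319 = (56178793/10282718)*97319 = 5467263955967/10282718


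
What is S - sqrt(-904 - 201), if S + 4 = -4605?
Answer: -4609 - I*sqrt(1105) ≈ -4609.0 - 33.242*I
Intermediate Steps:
S = -4609 (S = -4 - 4605 = -4609)
S - sqrt(-904 - 201) = -4609 - sqrt(-904 - 201) = -4609 - sqrt(-1105) = -4609 - I*sqrt(1105)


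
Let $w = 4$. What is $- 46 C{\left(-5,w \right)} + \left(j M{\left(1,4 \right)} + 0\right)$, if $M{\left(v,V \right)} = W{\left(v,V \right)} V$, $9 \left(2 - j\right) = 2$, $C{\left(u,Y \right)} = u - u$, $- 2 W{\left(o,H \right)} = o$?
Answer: $- \frac{32}{9} \approx -3.5556$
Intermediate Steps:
$W{\left(o,H \right)} = - \frac{o}{2}$
$C{\left(u,Y \right)} = 0$
$j = \frac{16}{9}$ ($j = 2 - \frac{2}{9} = \frac{16}{9} \approx 1.7778$)
$M{\left(v,V \right)} = - \frac{V v}{2}$ ($M{\left(v,V \right)} = - \frac{v}{2} V = - \frac{V v}{2}$)
$- 46 C{\left(-5,w \right)} + \left(j M{\left(1,4 \right)} + 0\right) = \left(-46\right) 0 + \left(\frac{16 \left(\left(- \frac{1}{2}\right) 4 \cdot 1\right)}{9} + 0\right) = 0 + \left(\frac{16}{9} \left(-2\right) + 0\right) = 0 + \left(- \frac{32}{9} + 0\right) = 0 - \frac{32}{9} = - \frac{32}{9}$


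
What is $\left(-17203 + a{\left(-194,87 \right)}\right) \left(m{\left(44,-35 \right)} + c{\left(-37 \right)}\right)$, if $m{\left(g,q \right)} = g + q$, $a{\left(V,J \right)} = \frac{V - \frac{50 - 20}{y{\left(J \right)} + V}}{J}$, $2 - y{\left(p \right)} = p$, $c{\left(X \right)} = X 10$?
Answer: $\frac{50253909305}{8091} \approx 6.2111 \cdot 10^{6}$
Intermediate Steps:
$c{\left(X \right)} = 10 X$
$y{\left(p \right)} = 2 - p$
$a{\left(V,J \right)} = \frac{V - \frac{30}{2 + V - J}}{J}$ ($a{\left(V,J \right)} = \frac{V - \frac{50 - 20}{\left(2 - J\right) + V}}{J} = \frac{V - \frac{30}{2 + V - J}}{J}$)
$\left(-17203 + a{\left(-194,87 \right)}\right) \left(m{\left(44,-35 \right)} + c{\left(-37 \right)}\right) = \left(-17203 + \frac{-30 + \left(-194\right)^{2} - - 194 \left(-2 + 87\right)}{87 \left(2 - 194 - 87\right)}\right) \left(\left(44 - 35\right) + 10 \left(-37\right)\right) = \left(-17203 + \frac{-30 + 37636 - \left(-194\right) 85}{87 \left(2 - 194 - 87\right)}\right) \left(9 - 370\right) = \left(-17203 + \frac{-30 + 37636 + 16490}{87 \left(-279\right)}\right) \left(-361\right) = \left(-17203 + \frac{1}{87} \left(- \frac{1}{279}\right) 54096\right) \left(-361\right) = \left(-17203 - \frac{18032}{8091}\right) \left(-361\right) = \left(- \frac{139207505}{8091}\right) \left(-361\right) = \frac{50253909305}{8091}$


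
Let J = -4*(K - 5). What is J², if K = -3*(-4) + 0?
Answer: 784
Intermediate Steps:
K = 12 (K = 12 + 0 = 12)
J = -28 (J = -4*(12 - 5) = -4*7 = -28)
J² = (-28)² = 784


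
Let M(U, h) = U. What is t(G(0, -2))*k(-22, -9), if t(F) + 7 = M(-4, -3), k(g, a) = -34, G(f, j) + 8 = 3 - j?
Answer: 374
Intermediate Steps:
G(f, j) = -5 - j (G(f, j) = -8 + (3 - j) = -5 - j)
t(F) = -11 (t(F) = -7 - 4 = -11)
t(G(0, -2))*k(-22, -9) = -11*(-34) = 374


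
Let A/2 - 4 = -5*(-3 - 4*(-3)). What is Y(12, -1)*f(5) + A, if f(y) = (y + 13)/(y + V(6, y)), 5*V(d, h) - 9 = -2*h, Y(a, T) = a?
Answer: -37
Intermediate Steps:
V(d, h) = 9/5 - 2*h/5 (V(d, h) = 9/5 + (-2*h)/5 = 9/5 - 2*h/5)
A = -82 (A = 8 + 2*(-5*(-3 - 4*(-3))) = 8 + 2*(-5*(-3 + 12)) = 8 + 2*(-5*9) = 8 + 2*(-45) = 8 - 90 = -82)
f(y) = (13 + y)/(9/5 + 3*y/5) (f(y) = (y + 13)/(y + (9/5 - 2*y/5)) = (13 + y)/(9/5 + 3*y/5))
Y(12, -1)*f(5) + A = 12*(5*(13 + 5)/(3*(3 + 5))) - 82 = 12*((5/3)*18/8) - 82 = 12*((5/3)*(1/8)*18) - 82 = 12*(15/4) - 82 = 45 - 82 = -37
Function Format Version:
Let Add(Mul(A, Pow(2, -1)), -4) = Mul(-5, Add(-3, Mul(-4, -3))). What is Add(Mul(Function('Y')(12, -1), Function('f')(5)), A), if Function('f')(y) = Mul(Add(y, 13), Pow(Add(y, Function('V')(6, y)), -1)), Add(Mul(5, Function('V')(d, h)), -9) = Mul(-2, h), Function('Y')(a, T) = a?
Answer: -37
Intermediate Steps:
Function('V')(d, h) = Add(Rational(9, 5), Mul(Rational(-2, 5), h)) (Function('V')(d, h) = Add(Rational(9, 5), Mul(Rational(1, 5), Mul(-2, h))) = Add(Rational(9, 5), Mul(Rational(-2, 5), h)))
A = -82 (A = Add(8, Mul(2, Mul(-5, Add(-3, Mul(-4, -3))))) = Add(8, Mul(2, Mul(-5, Add(-3, 12)))) = Add(8, Mul(2, Mul(-5, 9))) = Add(8, Mul(2, -45)) = Add(8, -90) = -82)
Function('f')(y) = Mul(Pow(Add(Rational(9, 5), Mul(Rational(3, 5), y)), -1), Add(13, y)) (Function('f')(y) = Mul(Add(y, 13), Pow(Add(y, Add(Rational(9, 5), Mul(Rational(-2, 5), y))), -1)) = Mul(Add(13, y), Pow(Add(Rational(9, 5), Mul(Rational(3, 5), y)), -1)) = Mul(Pow(Add(Rational(9, 5), Mul(Rational(3, 5), y)), -1), Add(13, y)))
Add(Mul(Function('Y')(12, -1), Function('f')(5)), A) = Add(Mul(12, Mul(Rational(5, 3), Pow(Add(3, 5), -1), Add(13, 5))), -82) = Add(Mul(12, Mul(Rational(5, 3), Pow(8, -1), 18)), -82) = Add(Mul(12, Mul(Rational(5, 3), Rational(1, 8), 18)), -82) = Add(Mul(12, Rational(15, 4)), -82) = Add(45, -82) = -37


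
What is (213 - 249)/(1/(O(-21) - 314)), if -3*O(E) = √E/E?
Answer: 11304 - 4*I*√21/7 ≈ 11304.0 - 2.6186*I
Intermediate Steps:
O(E) = -1/(3*√E) (O(E) = -√E/(3*E) = -1/(3*√E))
(213 - 249)/(1/(O(-21) - 314)) = (213 - 249)/(1/(-(-1)*I*√21/63 - 314)) = -(-11304 + 4*I*√21/7) = -36*(-314 + I*√21/63) = 11304 - 4*I*√21/7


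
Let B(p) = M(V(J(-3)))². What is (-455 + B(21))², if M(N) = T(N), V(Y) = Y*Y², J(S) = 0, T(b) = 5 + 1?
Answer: 175561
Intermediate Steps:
T(b) = 6
V(Y) = Y³
M(N) = 6
B(p) = 36 (B(p) = 6² = 36)
(-455 + B(21))² = (-455 + 36)² = (-419)² = 175561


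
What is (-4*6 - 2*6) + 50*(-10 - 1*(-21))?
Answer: 514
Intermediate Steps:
(-4*6 - 2*6) + 50*(-10 - 1*(-21)) = (-24 - 12) + 50*(-10 + 21) = -36 + 50*11 = -36 + 550 = 514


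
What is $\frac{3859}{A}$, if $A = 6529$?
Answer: $\frac{3859}{6529} \approx 0.59105$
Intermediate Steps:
$\frac{3859}{A} = \frac{3859}{6529}$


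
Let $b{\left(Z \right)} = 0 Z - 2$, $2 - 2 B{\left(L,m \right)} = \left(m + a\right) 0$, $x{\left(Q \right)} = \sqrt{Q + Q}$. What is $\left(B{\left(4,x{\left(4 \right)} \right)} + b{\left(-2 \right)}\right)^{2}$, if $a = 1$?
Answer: $1$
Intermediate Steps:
$x{\left(Q \right)} = \sqrt{2} \sqrt{Q}$ ($x{\left(Q \right)} = \sqrt{2 Q} = \sqrt{2} \sqrt{Q}$)
$B{\left(L,m \right)} = 1$ ($B{\left(L,m \right)} = 1 - \frac{\left(m + 1\right) 0}{2} = 1 - \frac{\left(1 + m\right) 0}{2} = 1 - 0 = 1 + 0 = 1$)
$b{\left(Z \right)} = -2$ ($b{\left(Z \right)} = 0 - 2 = -2$)
$\left(B{\left(4,x{\left(4 \right)} \right)} + b{\left(-2 \right)}\right)^{2} = \left(1 - 2\right)^{2} = \left(-1\right)^{2} = 1$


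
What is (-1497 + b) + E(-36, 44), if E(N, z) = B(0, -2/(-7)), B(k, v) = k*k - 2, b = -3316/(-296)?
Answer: -110097/74 ≈ -1487.8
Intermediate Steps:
b = 829/74 (b = -3316*(-1/296) = 829/74 ≈ 11.203)
B(k, v) = -2 + k**2 (B(k, v) = k**2 - 2 = -2 + k**2)
E(N, z) = -2 (E(N, z) = -2 + 0**2 = -2 + 0 = -2)
(-1497 + b) + E(-36, 44) = (-1497 + 829/74) - 2 = -109949/74 - 2 = -110097/74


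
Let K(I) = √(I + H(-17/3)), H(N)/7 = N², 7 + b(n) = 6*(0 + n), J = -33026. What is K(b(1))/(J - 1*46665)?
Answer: -√2014/239073 ≈ -0.00018772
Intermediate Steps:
b(n) = -7 + 6*n (b(n) = -7 + 6*(0 + n) = -7 + 6*n)
H(N) = 7*N²
K(I) = √(2023/9 + I) (K(I) = √(I + 7*(-17/3)²) = √(I + 7*(289/9)) = √(I + 2023/9) = √(2023/9 + I))
K(b(1))/(J - 1*46665) = (√(2023 + 9*(-7 + 6*1))/3)/(-33026 - 1*46665) = (√(2023 + 9*(-7 + 6))/3)/(-33026 - 46665) = (√(2023 + 9*(-1))/3)/(-79691) = (√(2023 - 9)/3)*(-1/79691) = (√2014/3)*(-1/79691) = -√2014/239073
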